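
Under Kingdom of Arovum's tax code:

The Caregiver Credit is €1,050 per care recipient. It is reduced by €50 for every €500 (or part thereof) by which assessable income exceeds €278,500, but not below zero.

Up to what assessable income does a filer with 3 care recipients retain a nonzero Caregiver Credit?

Full credit = 3 × €1,050 = €3,150.
After 62 increments the reduction is 62 × €50 = €3,100, leaving €50; one more increment wipes it out. Increment 62 ends at excess 62 × €500 = €31,000, so the highest qualifying income is €278,500 + €31,000 = €309,500.

€309,500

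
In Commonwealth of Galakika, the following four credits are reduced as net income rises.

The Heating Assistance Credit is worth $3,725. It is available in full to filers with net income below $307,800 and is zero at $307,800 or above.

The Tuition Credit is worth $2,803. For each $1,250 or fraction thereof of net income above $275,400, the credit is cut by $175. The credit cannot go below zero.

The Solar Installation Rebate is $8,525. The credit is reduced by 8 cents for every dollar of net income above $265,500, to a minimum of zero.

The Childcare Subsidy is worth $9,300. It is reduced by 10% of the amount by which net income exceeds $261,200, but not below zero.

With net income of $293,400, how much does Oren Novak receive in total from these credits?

Heating Assistance Credit: $293,400 is below the $307,800 cutoff, so the full $3,725 applies.
Tuition Credit: income exceeds $275,400 by $18,000, which is 15 full-or-partial $1,250 increments; reduction = 15 × $175 = $2,625, leaving $178.
Solar Installation Rebate: 8% of the $27,900 excess over $265,500 is $2,232; credit = $8,525 − $2,232 = $6,293.
Childcare Subsidy: 10% of the $32,200 excess over $261,200 is $3,220; credit = $9,300 − $3,220 = $6,080.
Total: $3,725 + $178 + $6,293 + $6,080 = $16,276.

$16,276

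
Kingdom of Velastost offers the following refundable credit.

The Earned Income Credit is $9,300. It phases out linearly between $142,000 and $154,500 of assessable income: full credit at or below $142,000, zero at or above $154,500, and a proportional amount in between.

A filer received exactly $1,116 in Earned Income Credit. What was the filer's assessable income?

$1,116 is 1,116/9,300 of the full $9,300, so 8,184/9,300 of the $12,500 range has been used: income = $142,000 + $12,500 × 8,184/9,300 = $153,000.

$153,000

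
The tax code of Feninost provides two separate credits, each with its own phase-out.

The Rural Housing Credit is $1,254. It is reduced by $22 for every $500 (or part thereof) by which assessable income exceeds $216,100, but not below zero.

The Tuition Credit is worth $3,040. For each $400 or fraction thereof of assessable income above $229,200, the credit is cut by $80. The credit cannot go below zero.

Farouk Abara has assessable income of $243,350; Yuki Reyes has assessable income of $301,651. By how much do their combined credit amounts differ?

Farouk ($243,350): Rural Housing Credit: income exceeds $216,100 by $27,250, which is 55 full-or-partial $500 increments; reduction = 55 × $22 = $1,210, leaving $44. Tuition Credit: income exceeds $229,200 by $14,150, which is 36 full-or-partial $400 increments; reduction = 36 × $80 = $2,880, leaving $160. total $44 + $160 = $204
Yuki ($301,651): Rural Housing Credit: income exceeds $216,100 by $85,551 → 172 increments × $22 = $3,784 ≥ base, so the credit is $0. Tuition Credit: income exceeds $229,200 by $72,451 → 182 increments × $80 = $14,560 ≥ base, so the credit is $0. total $0 + $0 = $0
Difference: |$204 − $0| = $204.

$204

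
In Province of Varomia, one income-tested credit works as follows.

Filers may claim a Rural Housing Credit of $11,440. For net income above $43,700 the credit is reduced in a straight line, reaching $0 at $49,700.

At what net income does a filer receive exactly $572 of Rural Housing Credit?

$49,400

$572 is 572/11,440 of the full $11,440, so 10,868/11,440 of the $6,000 range has been used: income = $43,700 + $6,000 × 10,868/11,440 = $49,400.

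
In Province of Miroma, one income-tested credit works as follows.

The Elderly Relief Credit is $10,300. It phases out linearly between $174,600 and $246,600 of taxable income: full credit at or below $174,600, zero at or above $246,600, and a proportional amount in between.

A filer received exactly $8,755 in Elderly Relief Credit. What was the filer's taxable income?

$8,755 is 8,755/10,300 of the full $10,300, so 1,545/10,300 of the $72,000 range has been used: income = $174,600 + $72,000 × 1,545/10,300 = $185,400.

$185,400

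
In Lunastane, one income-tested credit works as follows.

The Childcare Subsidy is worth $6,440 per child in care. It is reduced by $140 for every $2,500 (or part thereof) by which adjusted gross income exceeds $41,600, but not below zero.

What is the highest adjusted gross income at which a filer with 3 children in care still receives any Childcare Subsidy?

$384,100

Full credit = 3 × $6,440 = $19,320.
After 137 increments the reduction is 137 × $140 = $19,180, leaving $140; one more increment wipes it out. Increment 137 ends at excess 137 × $2,500 = $342,500, so the highest qualifying income is $41,600 + $342,500 = $384,100.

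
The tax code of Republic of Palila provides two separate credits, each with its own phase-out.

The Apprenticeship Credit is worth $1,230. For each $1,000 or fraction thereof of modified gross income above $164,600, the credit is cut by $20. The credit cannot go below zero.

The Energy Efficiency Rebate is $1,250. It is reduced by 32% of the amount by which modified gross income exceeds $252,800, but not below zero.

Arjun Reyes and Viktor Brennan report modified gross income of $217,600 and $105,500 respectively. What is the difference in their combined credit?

Arjun ($217,600): Apprenticeship Credit: income exceeds $164,600 by $53,000, which is 53 full-or-partial $1,000 increments; reduction = 53 × $20 = $1,060, leaving $170. Energy Efficiency Rebate: $217,600 is at or below the $252,800 threshold, so the full $1,250 applies. total $170 + $1,250 = $1,420
Viktor ($105,500): Apprenticeship Credit: $105,500 is at or below the $164,600 threshold, so the full $1,230 applies. Energy Efficiency Rebate: $105,500 is at or below the $252,800 threshold, so the full $1,250 applies. total $1,230 + $1,250 = $2,480
Difference: |$1,420 − $2,480| = $1,060.

$1,060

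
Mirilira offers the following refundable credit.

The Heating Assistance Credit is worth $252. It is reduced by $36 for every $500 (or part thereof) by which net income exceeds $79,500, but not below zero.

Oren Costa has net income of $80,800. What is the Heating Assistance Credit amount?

Heating Assistance Credit: income exceeds $79,500 by $1,300, which is 3 full-or-partial $500 increments; reduction = 3 × $36 = $108, leaving $144.

$144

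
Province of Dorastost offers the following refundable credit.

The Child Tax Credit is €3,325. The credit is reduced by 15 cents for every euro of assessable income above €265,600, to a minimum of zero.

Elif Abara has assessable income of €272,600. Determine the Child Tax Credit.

€2,275

Child Tax Credit: 15% of the €7,000 excess over €265,600 is €1,050; credit = €3,325 − €1,050 = €2,275.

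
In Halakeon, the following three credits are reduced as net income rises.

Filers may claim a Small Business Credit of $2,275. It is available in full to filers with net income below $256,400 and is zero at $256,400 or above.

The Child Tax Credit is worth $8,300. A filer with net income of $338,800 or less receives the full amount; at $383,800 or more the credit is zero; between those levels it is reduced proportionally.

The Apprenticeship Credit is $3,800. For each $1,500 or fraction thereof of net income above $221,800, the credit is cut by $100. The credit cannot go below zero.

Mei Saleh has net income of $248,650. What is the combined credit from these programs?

$12,575

Small Business Credit: $248,650 is below the $256,400 cutoff, so the full $2,275 applies.
Child Tax Credit: $248,650 is at or below the $338,800 threshold, so the full $8,300 applies.
Apprenticeship Credit: income exceeds $221,800 by $26,850, which is 18 full-or-partial $1,500 increments; reduction = 18 × $100 = $1,800, leaving $2,000.
Total: $2,275 + $8,300 + $2,000 = $12,575.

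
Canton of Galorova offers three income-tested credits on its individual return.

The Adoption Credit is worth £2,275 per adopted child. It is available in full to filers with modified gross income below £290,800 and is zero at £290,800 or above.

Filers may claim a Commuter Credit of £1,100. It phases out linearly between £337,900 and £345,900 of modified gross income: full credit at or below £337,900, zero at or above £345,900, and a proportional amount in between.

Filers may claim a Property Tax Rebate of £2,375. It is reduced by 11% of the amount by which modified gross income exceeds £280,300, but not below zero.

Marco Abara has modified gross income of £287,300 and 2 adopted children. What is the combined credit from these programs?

Adoption Credit: base = 2 × £2,275 = £4,550. £287,300 is below the £290,800 cutoff, so the full £4,550 applies.
Commuter Credit: £287,300 is at or below the £337,900 threshold, so the full £1,100 applies.
Property Tax Rebate: 11% of the £7,000 excess over £280,300 is £770; credit = £2,375 − £770 = £1,605.
Total: £4,550 + £1,100 + £1,605 = £7,255.

£7,255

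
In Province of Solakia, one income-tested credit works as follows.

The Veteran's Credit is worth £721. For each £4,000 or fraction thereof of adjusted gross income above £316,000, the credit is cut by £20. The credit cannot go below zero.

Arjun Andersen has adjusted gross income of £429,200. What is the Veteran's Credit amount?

£141

Veteran's Credit: income exceeds £316,000 by £113,200, which is 29 full-or-partial £4,000 increments; reduction = 29 × £20 = £580, leaving £141.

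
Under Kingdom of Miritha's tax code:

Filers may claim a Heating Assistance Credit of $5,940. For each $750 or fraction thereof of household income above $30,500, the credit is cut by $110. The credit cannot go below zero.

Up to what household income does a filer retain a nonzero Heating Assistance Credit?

$70,250

After 53 increments the reduction is 53 × $110 = $5,830, leaving $110; one more increment wipes it out. Increment 53 ends at excess 53 × $750 = $39,750, so the highest qualifying income is $30,500 + $39,750 = $70,250.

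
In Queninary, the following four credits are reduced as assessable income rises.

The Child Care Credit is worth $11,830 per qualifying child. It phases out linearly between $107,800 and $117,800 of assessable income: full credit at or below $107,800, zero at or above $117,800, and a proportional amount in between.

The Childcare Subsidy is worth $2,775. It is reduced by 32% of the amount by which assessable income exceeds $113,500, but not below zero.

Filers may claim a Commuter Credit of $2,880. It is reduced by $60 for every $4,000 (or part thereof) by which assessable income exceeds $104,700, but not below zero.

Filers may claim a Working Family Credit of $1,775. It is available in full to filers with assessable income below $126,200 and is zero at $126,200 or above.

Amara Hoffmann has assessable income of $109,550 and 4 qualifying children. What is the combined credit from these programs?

Child Care Credit: base = 4 × $11,830 = $47,320. $109,550 is $1,750 into a $10,000 phase-out range, leaving 8,250/10,000 of the credit: $47,320 × 8,250/10,000 = $39,039.
Childcare Subsidy: $109,550 is at or below the $113,500 threshold, so the full $2,775 applies.
Commuter Credit: income exceeds $104,700 by $4,850, which is 2 full-or-partial $4,000 increments; reduction = 2 × $60 = $120, leaving $2,760.
Working Family Credit: $109,550 is below the $126,200 cutoff, so the full $1,775 applies.
Total: $39,039 + $2,775 + $2,760 + $1,775 = $46,349.

$46,349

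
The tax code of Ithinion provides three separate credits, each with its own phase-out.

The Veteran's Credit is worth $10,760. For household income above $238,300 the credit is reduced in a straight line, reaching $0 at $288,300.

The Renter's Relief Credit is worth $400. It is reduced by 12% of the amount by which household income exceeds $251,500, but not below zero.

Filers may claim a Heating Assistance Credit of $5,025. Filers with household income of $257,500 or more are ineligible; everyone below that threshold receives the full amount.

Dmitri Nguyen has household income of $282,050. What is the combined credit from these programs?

Veteran's Credit: $282,050 is $43,750 into a $50,000 phase-out range, leaving 6,250/50,000 of the credit: $10,760 × 6,250/50,000 = $1,345.
Renter's Relief Credit: 12% of the $30,550 excess over $251,500 is $3,666 ≥ base, so the credit is $0.
Heating Assistance Credit: $282,050 meets or exceeds the $257,500 cutoff, so the credit is $0.
Total: $1,345 + $0 + $0 = $1,345.

$1,345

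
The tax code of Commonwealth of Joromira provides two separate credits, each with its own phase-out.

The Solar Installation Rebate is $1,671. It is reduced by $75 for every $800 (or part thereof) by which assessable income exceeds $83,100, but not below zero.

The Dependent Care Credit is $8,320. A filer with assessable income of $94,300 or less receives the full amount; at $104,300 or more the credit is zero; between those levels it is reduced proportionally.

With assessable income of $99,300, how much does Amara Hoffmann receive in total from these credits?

$4,256

Solar Installation Rebate: income exceeds $83,100 by $16,200, which is 21 full-or-partial $800 increments; reduction = 21 × $75 = $1,575, leaving $96.
Dependent Care Credit: $99,300 is $5,000 into a $10,000 phase-out range, leaving 5,000/10,000 of the credit: $8,320 × 5,000/10,000 = $4,160.
Total: $96 + $4,160 = $4,256.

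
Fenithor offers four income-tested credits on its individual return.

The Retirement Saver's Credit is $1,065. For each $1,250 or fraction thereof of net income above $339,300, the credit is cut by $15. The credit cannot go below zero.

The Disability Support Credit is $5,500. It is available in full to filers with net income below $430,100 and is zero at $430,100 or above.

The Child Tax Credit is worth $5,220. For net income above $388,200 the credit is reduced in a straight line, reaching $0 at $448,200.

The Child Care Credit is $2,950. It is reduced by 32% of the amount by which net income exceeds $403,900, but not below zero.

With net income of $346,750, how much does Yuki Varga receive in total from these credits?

$14,645

Retirement Saver's Credit: income exceeds $339,300 by $7,450, which is 6 full-or-partial $1,250 increments; reduction = 6 × $15 = $90, leaving $975.
Disability Support Credit: $346,750 is below the $430,100 cutoff, so the full $5,500 applies.
Child Tax Credit: $346,750 is at or below the $388,200 threshold, so the full $5,220 applies.
Child Care Credit: $346,750 is at or below the $403,900 threshold, so the full $2,950 applies.
Total: $975 + $5,500 + $5,220 + $2,950 = $14,645.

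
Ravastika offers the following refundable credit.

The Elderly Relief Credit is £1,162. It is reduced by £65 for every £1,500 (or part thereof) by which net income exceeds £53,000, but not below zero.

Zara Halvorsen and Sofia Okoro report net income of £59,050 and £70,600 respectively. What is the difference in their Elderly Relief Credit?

£455

Zara (£59,050): Elderly Relief Credit: income exceeds £53,000 by £6,050, which is 5 full-or-partial £1,500 increments; reduction = 5 × £65 = £325, leaving £837.
Sofia (£70,600): Elderly Relief Credit: income exceeds £53,000 by £17,600, which is 12 full-or-partial £1,500 increments; reduction = 12 × £65 = £780, leaving £382.
Difference: |£837 − £382| = £455.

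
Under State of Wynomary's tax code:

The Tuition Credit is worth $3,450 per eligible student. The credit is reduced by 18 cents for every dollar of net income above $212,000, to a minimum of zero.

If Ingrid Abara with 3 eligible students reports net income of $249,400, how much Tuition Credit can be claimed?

$3,618

Tuition Credit: base = 3 × $3,450 = $10,350. 18% of the $37,400 excess over $212,000 is $6,732; credit = $10,350 − $6,732 = $3,618.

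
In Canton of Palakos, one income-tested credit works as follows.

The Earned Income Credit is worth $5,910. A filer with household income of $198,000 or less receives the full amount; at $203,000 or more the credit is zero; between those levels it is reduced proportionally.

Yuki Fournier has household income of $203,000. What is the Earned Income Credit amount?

$0

Earned Income Credit: $203,000 is at or above $203,000, so the credit is $0.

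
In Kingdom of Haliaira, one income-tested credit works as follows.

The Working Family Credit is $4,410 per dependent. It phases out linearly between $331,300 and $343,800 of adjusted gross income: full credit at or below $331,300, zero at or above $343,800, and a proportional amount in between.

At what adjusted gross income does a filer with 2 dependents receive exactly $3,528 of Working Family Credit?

$338,800

Full credit = 2 × $4,410 = $8,820.
$3,528 is 3,528/8,820 of the full $8,820, so 5,292/8,820 of the $12,500 range has been used: income = $331,300 + $12,500 × 5,292/8,820 = $338,800.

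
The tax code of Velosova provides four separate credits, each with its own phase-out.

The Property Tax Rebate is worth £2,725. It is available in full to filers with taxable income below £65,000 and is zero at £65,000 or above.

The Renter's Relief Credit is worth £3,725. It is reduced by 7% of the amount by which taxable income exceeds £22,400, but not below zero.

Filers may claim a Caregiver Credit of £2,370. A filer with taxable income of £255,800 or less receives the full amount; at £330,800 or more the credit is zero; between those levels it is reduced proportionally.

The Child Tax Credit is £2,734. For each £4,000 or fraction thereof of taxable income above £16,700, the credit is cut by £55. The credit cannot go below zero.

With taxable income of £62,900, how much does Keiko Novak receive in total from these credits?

£8,059

Property Tax Rebate: £62,900 is below the £65,000 cutoff, so the full £2,725 applies.
Renter's Relief Credit: 7% of the £40,500 excess over £22,400 is £2,835; credit = £3,725 − £2,835 = £890.
Caregiver Credit: £62,900 is at or below the £255,800 threshold, so the full £2,370 applies.
Child Tax Credit: income exceeds £16,700 by £46,200, which is 12 full-or-partial £4,000 increments; reduction = 12 × £55 = £660, leaving £2,074.
Total: £2,725 + £890 + £2,370 + £2,074 = £8,059.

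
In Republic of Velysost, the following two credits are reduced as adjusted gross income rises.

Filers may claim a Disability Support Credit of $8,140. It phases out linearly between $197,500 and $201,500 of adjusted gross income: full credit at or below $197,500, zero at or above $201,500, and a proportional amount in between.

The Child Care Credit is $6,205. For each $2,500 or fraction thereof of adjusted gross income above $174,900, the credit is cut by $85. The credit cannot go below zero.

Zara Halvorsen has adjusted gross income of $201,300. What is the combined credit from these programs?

Disability Support Credit: $201,300 is $3,800 into a $4,000 phase-out range, leaving 200/4,000 of the credit: $8,140 × 200/4,000 = $407.
Child Care Credit: income exceeds $174,900 by $26,400, which is 11 full-or-partial $2,500 increments; reduction = 11 × $85 = $935, leaving $5,270.
Total: $407 + $5,270 = $5,677.

$5,677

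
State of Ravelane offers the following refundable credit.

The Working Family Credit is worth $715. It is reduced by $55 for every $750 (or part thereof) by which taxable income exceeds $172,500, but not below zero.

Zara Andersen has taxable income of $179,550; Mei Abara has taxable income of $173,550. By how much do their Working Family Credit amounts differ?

$440

Zara ($179,550): Working Family Credit: income exceeds $172,500 by $7,050, which is 10 full-or-partial $750 increments; reduction = 10 × $55 = $550, leaving $165.
Mei ($173,550): Working Family Credit: income exceeds $172,500 by $1,050, which is 2 full-or-partial $750 increments; reduction = 2 × $55 = $110, leaving $605.
Difference: |$165 − $605| = $440.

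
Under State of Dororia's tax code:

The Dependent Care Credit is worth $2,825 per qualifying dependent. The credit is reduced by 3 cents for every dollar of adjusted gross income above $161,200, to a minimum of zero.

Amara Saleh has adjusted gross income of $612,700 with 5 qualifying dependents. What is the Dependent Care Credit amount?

$580

Dependent Care Credit: base = 5 × $2,825 = $14,125. 3% of the $451,500 excess over $161,200 is $13,545; credit = $14,125 − $13,545 = $580.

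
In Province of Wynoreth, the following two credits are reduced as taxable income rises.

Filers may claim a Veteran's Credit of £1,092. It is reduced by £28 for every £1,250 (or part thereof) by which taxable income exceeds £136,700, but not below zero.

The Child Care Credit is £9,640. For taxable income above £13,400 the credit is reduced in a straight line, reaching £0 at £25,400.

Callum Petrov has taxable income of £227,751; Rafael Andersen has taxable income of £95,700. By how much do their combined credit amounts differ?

£1,092

Callum (£227,751): Veteran's Credit: income exceeds £136,700 by £91,051 → 73 increments × £28 = £2,044 ≥ base, so the credit is £0. Child Care Credit: £227,751 is at or above £25,400, so the credit is £0. total £0 + £0 = £0
Rafael (£95,700): Veteran's Credit: £95,700 is at or below the £136,700 threshold, so the full £1,092 applies. Child Care Credit: £95,700 is at or above £25,400, so the credit is £0. total £1,092 + £0 = £1,092
Difference: |£0 − £1,092| = £1,092.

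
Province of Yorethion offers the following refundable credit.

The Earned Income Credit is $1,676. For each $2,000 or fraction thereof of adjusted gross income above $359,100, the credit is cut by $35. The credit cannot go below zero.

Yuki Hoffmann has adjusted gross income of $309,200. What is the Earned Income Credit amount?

$1,676

Earned Income Credit: $309,200 is at or below the $359,100 threshold, so the full $1,676 applies.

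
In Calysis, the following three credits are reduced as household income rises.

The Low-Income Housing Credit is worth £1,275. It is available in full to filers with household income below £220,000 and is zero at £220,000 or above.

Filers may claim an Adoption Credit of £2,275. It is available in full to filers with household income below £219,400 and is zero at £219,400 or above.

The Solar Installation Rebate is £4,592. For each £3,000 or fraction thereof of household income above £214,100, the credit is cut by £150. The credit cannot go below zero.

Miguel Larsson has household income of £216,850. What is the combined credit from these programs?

Low-Income Housing Credit: £216,850 is below the £220,000 cutoff, so the full £1,275 applies.
Adoption Credit: £216,850 is below the £219,400 cutoff, so the full £2,275 applies.
Solar Installation Rebate: income exceeds £214,100 by £2,750, which is 1 full-or-partial £3,000 increment; reduction = 1 × £150 = £150, leaving £4,442.
Total: £1,275 + £2,275 + £4,442 = £7,992.

£7,992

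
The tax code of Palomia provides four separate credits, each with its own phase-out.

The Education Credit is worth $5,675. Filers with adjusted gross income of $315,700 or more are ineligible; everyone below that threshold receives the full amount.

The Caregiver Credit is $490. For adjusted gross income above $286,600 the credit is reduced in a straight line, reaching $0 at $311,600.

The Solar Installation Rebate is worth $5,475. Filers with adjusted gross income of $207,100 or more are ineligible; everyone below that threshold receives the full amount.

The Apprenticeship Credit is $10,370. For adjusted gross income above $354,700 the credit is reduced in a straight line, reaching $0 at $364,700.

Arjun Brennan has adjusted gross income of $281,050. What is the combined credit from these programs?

Education Credit: $281,050 is below the $315,700 cutoff, so the full $5,675 applies.
Caregiver Credit: $281,050 is at or below the $286,600 threshold, so the full $490 applies.
Solar Installation Rebate: $281,050 meets or exceeds the $207,100 cutoff, so the credit is $0.
Apprenticeship Credit: $281,050 is at or below the $354,700 threshold, so the full $10,370 applies.
Total: $5,675 + $490 + $0 + $10,370 = $16,535.

$16,535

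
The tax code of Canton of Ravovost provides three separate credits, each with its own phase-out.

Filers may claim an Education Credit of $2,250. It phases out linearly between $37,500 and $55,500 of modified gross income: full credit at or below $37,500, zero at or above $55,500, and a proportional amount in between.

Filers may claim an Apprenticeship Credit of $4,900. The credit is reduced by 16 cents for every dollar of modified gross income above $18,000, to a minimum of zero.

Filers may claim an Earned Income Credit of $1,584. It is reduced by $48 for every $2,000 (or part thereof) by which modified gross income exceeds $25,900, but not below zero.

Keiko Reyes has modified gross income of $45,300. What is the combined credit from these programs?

$2,911

Education Credit: $45,300 is $7,800 into a $18,000 phase-out range, leaving 10,200/18,000 of the credit: $2,250 × 10,200/18,000 = $1,275.
Apprenticeship Credit: 16% of the $27,300 excess over $18,000 is $4,368; credit = $4,900 − $4,368 = $532.
Earned Income Credit: income exceeds $25,900 by $19,400, which is 10 full-or-partial $2,000 increments; reduction = 10 × $48 = $480, leaving $1,104.
Total: $1,275 + $532 + $1,104 = $2,911.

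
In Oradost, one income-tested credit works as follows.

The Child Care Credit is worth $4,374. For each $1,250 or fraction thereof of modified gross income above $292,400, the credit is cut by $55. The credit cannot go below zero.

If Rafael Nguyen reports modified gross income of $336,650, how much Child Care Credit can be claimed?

Child Care Credit: income exceeds $292,400 by $44,250, which is 36 full-or-partial $1,250 increments; reduction = 36 × $55 = $1,980, leaving $2,394.

$2,394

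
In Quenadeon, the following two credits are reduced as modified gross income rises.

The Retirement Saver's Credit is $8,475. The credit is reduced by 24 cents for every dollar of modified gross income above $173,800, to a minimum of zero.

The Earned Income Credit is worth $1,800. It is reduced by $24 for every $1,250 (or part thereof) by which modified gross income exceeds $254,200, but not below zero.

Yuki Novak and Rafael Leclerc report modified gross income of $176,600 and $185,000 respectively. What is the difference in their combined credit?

Yuki ($176,600): Retirement Saver's Credit: 24% of the $2,800 excess over $173,800 is $672; credit = $8,475 − $672 = $7,803. Earned Income Credit: $176,600 is at or below the $254,200 threshold, so the full $1,800 applies. total $7,803 + $1,800 = $9,603
Rafael ($185,000): Retirement Saver's Credit: 24% of the $11,200 excess over $173,800 is $2,688; credit = $8,475 − $2,688 = $5,787. Earned Income Credit: $185,000 is at or below the $254,200 threshold, so the full $1,800 applies. total $5,787 + $1,800 = $7,587
Difference: |$9,603 − $7,587| = $2,016.

$2,016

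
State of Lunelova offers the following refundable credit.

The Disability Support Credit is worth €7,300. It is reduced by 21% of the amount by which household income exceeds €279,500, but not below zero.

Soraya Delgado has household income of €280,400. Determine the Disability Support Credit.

Disability Support Credit: 21% of the €900 excess over €279,500 is €189; credit = €7,300 − €189 = €7,111.

€7,111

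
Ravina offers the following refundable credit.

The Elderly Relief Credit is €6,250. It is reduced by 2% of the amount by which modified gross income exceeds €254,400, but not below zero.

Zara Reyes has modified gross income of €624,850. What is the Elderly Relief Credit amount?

Elderly Relief Credit: 2% of the €370,450 excess over €254,400 is €7,409 ≥ base, so the credit is €0.

€0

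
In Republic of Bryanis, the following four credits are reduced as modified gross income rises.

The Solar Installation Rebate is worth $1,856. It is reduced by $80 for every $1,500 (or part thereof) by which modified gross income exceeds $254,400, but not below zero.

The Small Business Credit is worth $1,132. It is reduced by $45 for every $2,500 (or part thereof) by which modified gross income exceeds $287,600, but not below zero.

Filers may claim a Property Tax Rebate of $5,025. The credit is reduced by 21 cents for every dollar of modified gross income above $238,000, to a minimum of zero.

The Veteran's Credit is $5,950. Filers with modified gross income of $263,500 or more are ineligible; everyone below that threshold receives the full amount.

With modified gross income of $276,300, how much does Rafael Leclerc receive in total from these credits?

$1,788

Solar Installation Rebate: income exceeds $254,400 by $21,900, which is 15 full-or-partial $1,500 increments; reduction = 15 × $80 = $1,200, leaving $656.
Small Business Credit: $276,300 is at or below the $287,600 threshold, so the full $1,132 applies.
Property Tax Rebate: 21% of the $38,300 excess over $238,000 is $8,043 ≥ base, so the credit is $0.
Veteran's Credit: $276,300 meets or exceeds the $263,500 cutoff, so the credit is $0.
Total: $656 + $1,132 + $0 + $0 = $1,788.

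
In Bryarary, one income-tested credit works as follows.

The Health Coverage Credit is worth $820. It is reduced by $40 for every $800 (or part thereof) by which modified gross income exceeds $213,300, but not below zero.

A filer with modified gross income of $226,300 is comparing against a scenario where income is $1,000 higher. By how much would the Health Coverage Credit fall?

At $226,300 — income exceeds $213,300 by $13,000, which is 17 full-or-partial $800 increments; reduction = 17 × $40 = $680, leaving $140.
At $227,300 — income exceeds $213,300 by $14,000, which is 18 full-or-partial $800 increments; reduction = 18 × $40 = $720, leaving $100.
Lost: $140 − $100 = $40.

$40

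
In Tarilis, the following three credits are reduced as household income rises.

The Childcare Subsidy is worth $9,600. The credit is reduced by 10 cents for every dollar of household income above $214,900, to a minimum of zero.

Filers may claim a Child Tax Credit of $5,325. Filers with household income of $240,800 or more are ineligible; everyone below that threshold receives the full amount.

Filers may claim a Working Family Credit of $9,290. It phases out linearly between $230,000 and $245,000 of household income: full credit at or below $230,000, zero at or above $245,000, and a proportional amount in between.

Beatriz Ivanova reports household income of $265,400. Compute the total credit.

$4,550

Childcare Subsidy: 10% of the $50,500 excess over $214,900 is $5,050; credit = $9,600 − $5,050 = $4,550.
Child Tax Credit: $265,400 meets or exceeds the $240,800 cutoff, so the credit is $0.
Working Family Credit: $265,400 is at or above $245,000, so the credit is $0.
Total: $4,550 + $0 + $0 = $4,550.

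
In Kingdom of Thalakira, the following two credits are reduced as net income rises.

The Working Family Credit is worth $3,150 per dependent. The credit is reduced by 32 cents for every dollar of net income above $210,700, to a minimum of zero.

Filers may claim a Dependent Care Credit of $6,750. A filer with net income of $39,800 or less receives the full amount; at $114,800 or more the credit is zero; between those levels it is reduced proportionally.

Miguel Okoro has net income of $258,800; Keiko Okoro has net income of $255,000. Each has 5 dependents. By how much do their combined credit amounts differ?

Miguel ($258,800): Working Family Credit: base = 5 × $3,150 = $15,750. 32% of the $48,100 excess over $210,700 is $15,392; credit = $15,750 − $15,392 = $358. Dependent Care Credit: $258,800 is at or above $114,800, so the credit is $0. total $358 + $0 = $358
Keiko ($255,000): Working Family Credit: base = 5 × $3,150 = $15,750. 32% of the $44,300 excess over $210,700 is $14,176; credit = $15,750 − $14,176 = $1,574. Dependent Care Credit: $255,000 is at or above $114,800, so the credit is $0. total $1,574 + $0 = $1,574
Difference: |$358 − $1,574| = $1,216.

$1,216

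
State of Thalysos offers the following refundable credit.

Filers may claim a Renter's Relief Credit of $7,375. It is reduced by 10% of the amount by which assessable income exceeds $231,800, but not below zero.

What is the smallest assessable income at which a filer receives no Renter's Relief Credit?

The credit falls by 10% of each dollar above $231,800, so it reaches zero when the excess is $7,375 / 10% = $73,750: income = $231,800 + $73,750 = $305,550.

$305,550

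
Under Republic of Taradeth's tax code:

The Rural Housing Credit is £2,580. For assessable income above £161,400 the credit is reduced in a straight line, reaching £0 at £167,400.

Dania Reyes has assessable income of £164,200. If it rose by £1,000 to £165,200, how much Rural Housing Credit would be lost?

£430

At £164,200 — £164,200 is £2,800 into a £6,000 phase-out range, leaving 3,200/6,000 of the credit: £2,580 × 3,200/6,000 = £1,376.
At £165,200 — £165,200 is £3,800 into a £6,000 phase-out range, leaving 2,200/6,000 of the credit: £2,580 × 2,200/6,000 = £946.
Lost: £1,376 − £946 = £430.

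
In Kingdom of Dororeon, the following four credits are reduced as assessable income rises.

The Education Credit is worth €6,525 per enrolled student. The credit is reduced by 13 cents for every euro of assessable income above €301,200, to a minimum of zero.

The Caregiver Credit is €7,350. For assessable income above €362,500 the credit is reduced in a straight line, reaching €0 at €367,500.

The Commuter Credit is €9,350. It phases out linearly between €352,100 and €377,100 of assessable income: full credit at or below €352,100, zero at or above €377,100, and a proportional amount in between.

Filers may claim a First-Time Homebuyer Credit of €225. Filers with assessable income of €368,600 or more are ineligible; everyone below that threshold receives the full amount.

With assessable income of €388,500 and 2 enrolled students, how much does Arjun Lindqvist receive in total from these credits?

€1,701

Education Credit: base = 2 × €6,525 = €13,050. 13% of the €87,300 excess over €301,200 is €11,349; credit = €13,050 − €11,349 = €1,701.
Caregiver Credit: €388,500 is at or above €367,500, so the credit is €0.
Commuter Credit: €388,500 is at or above €377,100, so the credit is €0.
First-Time Homebuyer Credit: €388,500 meets or exceeds the €368,600 cutoff, so the credit is €0.
Total: €1,701 + €0 + €0 + €0 = €1,701.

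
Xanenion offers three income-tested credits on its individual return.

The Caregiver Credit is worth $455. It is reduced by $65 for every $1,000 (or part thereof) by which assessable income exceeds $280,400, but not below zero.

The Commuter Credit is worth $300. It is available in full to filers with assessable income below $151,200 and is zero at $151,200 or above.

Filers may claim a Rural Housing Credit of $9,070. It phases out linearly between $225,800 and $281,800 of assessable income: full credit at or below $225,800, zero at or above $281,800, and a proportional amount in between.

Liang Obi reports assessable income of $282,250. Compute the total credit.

$325

Caregiver Credit: income exceeds $280,400 by $1,850, which is 2 full-or-partial $1,000 increments; reduction = 2 × $65 = $130, leaving $325.
Commuter Credit: $282,250 meets or exceeds the $151,200 cutoff, so the credit is $0.
Rural Housing Credit: $282,250 is at or above $281,800, so the credit is $0.
Total: $325 + $0 + $0 = $325.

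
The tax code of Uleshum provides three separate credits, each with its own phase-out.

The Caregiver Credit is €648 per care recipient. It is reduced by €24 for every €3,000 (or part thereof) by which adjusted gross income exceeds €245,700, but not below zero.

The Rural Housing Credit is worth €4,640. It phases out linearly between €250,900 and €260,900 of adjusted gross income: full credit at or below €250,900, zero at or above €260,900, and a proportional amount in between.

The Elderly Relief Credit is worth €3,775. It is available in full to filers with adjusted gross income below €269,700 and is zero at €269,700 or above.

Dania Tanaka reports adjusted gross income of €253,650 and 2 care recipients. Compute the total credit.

Caregiver Credit: base = 2 × €648 = €1,296. income exceeds €245,700 by €7,950, which is 3 full-or-partial €3,000 increments; reduction = 3 × €24 = €72, leaving €1,224.
Rural Housing Credit: €253,650 is €2,750 into a €10,000 phase-out range, leaving 7,250/10,000 of the credit: €4,640 × 7,250/10,000 = €3,364.
Elderly Relief Credit: €253,650 is below the €269,700 cutoff, so the full €3,775 applies.
Total: €1,224 + €3,364 + €3,775 = €8,363.

€8,363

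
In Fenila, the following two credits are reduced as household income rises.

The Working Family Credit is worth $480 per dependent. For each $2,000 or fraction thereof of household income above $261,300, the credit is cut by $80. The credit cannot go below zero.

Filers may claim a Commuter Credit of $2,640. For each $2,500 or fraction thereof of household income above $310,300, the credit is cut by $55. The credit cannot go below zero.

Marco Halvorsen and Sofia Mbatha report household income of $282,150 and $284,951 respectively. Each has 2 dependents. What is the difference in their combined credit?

$80

Marco ($282,150): Working Family Credit: base = 2 × $480 = $960. income exceeds $261,300 by $20,850, which is 11 full-or-partial $2,000 increments; reduction = 11 × $80 = $880, leaving $80. Commuter Credit: $282,150 is at or below the $310,300 threshold, so the full $2,640 applies. total $80 + $2,640 = $2,720
Sofia ($284,951): Working Family Credit: base = 2 × $480 = $960. income exceeds $261,300 by $23,651 → 12 increments × $80 = $960 ≥ base, so the credit is $0. Commuter Credit: $284,951 is at or below the $310,300 threshold, so the full $2,640 applies. total $0 + $2,640 = $2,640
Difference: |$2,720 − $2,640| = $80.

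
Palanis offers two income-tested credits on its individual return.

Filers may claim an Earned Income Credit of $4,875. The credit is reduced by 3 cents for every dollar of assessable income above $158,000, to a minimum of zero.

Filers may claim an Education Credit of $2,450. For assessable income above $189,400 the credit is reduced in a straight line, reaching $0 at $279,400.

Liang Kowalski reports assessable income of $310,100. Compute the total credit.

$312

Earned Income Credit: 3% of the $152,100 excess over $158,000 is $4,563; credit = $4,875 − $4,563 = $312.
Education Credit: $310,100 is at or above $279,400, so the credit is $0.
Total: $312 + $0 = $312.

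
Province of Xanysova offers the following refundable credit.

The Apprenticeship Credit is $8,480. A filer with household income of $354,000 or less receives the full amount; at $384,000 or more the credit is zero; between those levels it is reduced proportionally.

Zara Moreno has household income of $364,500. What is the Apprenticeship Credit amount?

Apprenticeship Credit: $364,500 is $10,500 into a $30,000 phase-out range, leaving 19,500/30,000 of the credit: $8,480 × 19,500/30,000 = $5,512.

$5,512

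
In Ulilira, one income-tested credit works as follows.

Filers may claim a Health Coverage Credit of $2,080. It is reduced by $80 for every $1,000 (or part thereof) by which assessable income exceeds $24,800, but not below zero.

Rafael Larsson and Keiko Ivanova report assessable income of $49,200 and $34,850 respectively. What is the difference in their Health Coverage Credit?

$1,120

Rafael ($49,200): Health Coverage Credit: income exceeds $24,800 by $24,400, which is 25 full-or-partial $1,000 increments; reduction = 25 × $80 = $2,000, leaving $80.
Keiko ($34,850): Health Coverage Credit: income exceeds $24,800 by $10,050, which is 11 full-or-partial $1,000 increments; reduction = 11 × $80 = $880, leaving $1,200.
Difference: |$80 − $1,200| = $1,120.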